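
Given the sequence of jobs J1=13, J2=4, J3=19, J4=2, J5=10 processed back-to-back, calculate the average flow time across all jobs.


Completion times:
  J1: completes at 13
  J2: completes at 17
  J3: completes at 36
  J4: completes at 38
  J5: completes at 48
Sum = 152
Average = 152/5
= 30.40


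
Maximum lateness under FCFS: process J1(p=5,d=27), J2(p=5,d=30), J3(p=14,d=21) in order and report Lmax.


Lateness per job (L = C - d):
  J1: C=5, d=27, L=-22
  J2: C=10, d=30, L=-20
  J3: C=24, d=21, L=3
Lmax = max(-22, -20, 3)
= 3


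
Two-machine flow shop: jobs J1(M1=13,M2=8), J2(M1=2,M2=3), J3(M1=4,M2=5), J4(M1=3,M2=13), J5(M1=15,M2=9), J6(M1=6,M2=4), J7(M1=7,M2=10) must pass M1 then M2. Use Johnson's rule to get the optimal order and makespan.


Johnson's rule:
Group 1 (M1≤M2, sort by M1): ['J2', 'J4', 'J3', 'J7']
Group 2 (M1>M2, sort desc M2): ['J5', 'J1', 'J6']
Sequence: J2 → J4 → J3 → J7 → J5 → J1 → J6
Makespan calculation:
  J2: M1 done=2, M2 done=5
  J4: M1 done=5, M2 done=18
  J3: M1 done=9, M2 done=23
  J7: M1 done=16, M2 done=33
  J5: M1 done=31, M2 done=42
  J1: M1 done=44, M2 done=52
  J6: M1 done=50, M2 done=56
= Sequence: J2 → J4 → J3 → J7 → J5 → J1 → J6, Makespan: 56


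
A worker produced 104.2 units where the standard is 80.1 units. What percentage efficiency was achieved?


Efficiency = (actual / standard) × 100
= (104.2 / 80.1) × 100
= 130.1%


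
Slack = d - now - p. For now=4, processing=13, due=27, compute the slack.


Slack = due - current_time - processing
= 27 - 4 - 13
= 10


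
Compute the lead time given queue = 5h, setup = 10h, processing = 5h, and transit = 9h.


Lead time = queue + setup + processing + transit
= 5 + 10 + 5 + 9
= 29 hours


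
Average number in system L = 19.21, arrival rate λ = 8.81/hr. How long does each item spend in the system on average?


Little's law: L = λW → W = L / λ
= 19.21 / 8.81
= 2.18 hours


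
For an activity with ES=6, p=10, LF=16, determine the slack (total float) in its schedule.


EF = ES + duration = 6 + 10 = 16
LS = LF - duration = 16 - 10 = 6
Total Float = LF - EF = 16 - 16
(or LS - ES = 6 - 6)
= 0


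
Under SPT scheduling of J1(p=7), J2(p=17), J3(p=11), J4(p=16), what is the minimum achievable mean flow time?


SPT order: J1 → J3 → J4 → J2
Completion times:
  J1: C=7
  J3: C=18
  J4: C=34
  J2: C=51
Sum = 110, n = 4
Mean flow = 110/4
= 27.50


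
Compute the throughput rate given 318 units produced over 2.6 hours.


Throughput = units / time
= 318 / 2.6
= 122.3 units/hour


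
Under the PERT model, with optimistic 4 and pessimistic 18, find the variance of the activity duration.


σ² = ((p - o) / 6)² = (p - o)² / 36
= (18 - 4)² / 36
= 14² / 36
= 196 / 36
= 5.4444


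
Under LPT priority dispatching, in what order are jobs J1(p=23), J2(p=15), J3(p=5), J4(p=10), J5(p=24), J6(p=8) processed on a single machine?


LPT: sort by longest processing time first
  J5: p=24
  J1: p=23
  J2: p=15
  J4: p=10
  J6: p=8
  J3: p=5
Order: J5 → J1 → J2 → J4 → J6 → J3


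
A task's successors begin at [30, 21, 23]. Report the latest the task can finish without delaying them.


LF = min of all successor start times
Successors start at: [30, 21, 23]
LF = min(30, 21, 23)
= 21


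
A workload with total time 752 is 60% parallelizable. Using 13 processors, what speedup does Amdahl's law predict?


Amdahl's law: T_p = T × ((1-p) + p/N)
= 752 × ((1-0.6) + 0.6/13)
= 752 × (0.40 + 0.0462)
= 752 × 0.4462
= 335.51
Speedup = 752/335.51
= 2.24×


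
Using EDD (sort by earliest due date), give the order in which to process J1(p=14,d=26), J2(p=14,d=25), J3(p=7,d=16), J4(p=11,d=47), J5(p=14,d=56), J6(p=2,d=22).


EDD: sort by earliest due date
  J3: d=16, p=7
  J6: d=22, p=2
  J2: d=25, p=14
  J1: d=26, p=14
  J4: d=47, p=11
  J5: d=56, p=14
Order: J3 → J6 → J2 → J1 → J4 → J5


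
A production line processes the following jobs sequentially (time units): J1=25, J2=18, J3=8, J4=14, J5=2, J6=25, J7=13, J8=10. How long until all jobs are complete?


Sequential makespan: sum all processing times
= 25 + 18 + 8 + 14 + 2 + 25 + 13 + 10
= 115 time units


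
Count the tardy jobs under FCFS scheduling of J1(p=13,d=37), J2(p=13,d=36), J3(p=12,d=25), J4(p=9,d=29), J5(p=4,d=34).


Completion vs due date:
  J1: C=13, d=37 → on time
  J2: C=26, d=36 → on time
  J3: C=38, d=25 → TARDY
  J4: C=47, d=29 → TARDY
  J5: C=51, d=34 → TARDY
Tardy jobs: J3, J4, J5
Count = 3


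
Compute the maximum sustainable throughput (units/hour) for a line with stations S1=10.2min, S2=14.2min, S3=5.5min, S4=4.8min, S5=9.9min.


Bottleneck = longest station time
Station times: [10.2, 14.2, 5.5, 4.8, 9.9]
Max = 14.2 min
Rate = 60 / 14.2
= 4.23 units/hour (bottleneck: 14.2min)


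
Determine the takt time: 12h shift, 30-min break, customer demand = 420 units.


Available = 12×60 - 30 = 690 min
Takt time = 690 / 420
= 1.64 min/unit


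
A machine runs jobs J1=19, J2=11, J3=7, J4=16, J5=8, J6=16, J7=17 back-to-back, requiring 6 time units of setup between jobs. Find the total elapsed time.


Makespan = Σ processing + (n-1) × setup
= (19 + 11 + 7 + 16 + 8 + 16 + 17) + (7-1)×6
= 94 + 36
= 130 time units


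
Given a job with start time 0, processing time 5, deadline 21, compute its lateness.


Completion = 0 + 5 = 5
Lateness = C - d = 5 - 21
= -16


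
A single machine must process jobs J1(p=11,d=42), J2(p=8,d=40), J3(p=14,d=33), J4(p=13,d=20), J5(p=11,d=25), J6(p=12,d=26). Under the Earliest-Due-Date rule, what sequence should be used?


EDD: sort by earliest due date
  J4: d=20, p=13
  J5: d=25, p=11
  J6: d=26, p=12
  J3: d=33, p=14
  J2: d=40, p=8
  J1: d=42, p=11
Order: J4 → J5 → J6 → J3 → J2 → J1


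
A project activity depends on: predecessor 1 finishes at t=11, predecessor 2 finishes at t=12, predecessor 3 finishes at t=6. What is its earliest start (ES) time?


ES = max of all predecessor completion times
Predecessors: [11, 12, 6]
ES = max(11, 12, 6)
= 12


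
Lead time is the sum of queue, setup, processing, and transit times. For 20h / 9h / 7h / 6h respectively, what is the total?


Lead time = queue + setup + processing + transit
= 20 + 9 + 7 + 6
= 42 hours


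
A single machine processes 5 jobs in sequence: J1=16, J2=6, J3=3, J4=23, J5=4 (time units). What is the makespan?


Sequential makespan: sum all processing times
= 16 + 6 + 3 + 23 + 4
= 52 time units


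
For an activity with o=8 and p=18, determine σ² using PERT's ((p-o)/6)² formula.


σ² = ((p - o) / 6)² = (p - o)² / 36
= (18 - 8)² / 36
= 10² / 36
= 100 / 36
= 2.7778


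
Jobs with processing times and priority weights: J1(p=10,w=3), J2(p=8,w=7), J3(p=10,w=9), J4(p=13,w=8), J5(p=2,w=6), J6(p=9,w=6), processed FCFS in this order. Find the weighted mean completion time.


Completion times:
  J1: C=10, w×C=3×10=30
  J2: C=18, w×C=7×18=126
  J3: C=28, w×C=9×28=252
  J4: C=41, w×C=8×41=328
  J5: C=43, w×C=6×43=258
  J6: C=52, w×C=6×52=312
Sum w×C = 1306
Sum w = 39
Weighted avg = 1306/39
= 33.49


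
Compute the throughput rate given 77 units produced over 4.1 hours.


Throughput = units / time
= 77 / 4.1
= 18.8 units/hour


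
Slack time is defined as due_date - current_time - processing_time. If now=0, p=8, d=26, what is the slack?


Slack = due - current_time - processing
= 26 - 0 - 8
= 18


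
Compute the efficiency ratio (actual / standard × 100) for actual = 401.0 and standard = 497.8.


Efficiency = (actual / standard) × 100
= (401.0 / 497.8) × 100
= 80.6%


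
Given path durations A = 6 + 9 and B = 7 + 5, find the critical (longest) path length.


Path A: 6 + 9 = 15
Path B: 7 + 5 = 12
Critical path = longest = max(15, 12)
= 15 (Path A)


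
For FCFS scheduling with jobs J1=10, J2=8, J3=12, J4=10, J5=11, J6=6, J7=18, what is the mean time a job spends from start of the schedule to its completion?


Completion times:
  J1: completes at 10
  J2: completes at 18
  J3: completes at 30
  J4: completes at 40
  J5: completes at 51
  J6: completes at 57
  J7: completes at 75
Sum = 281
Average = 281/7
= 40.14


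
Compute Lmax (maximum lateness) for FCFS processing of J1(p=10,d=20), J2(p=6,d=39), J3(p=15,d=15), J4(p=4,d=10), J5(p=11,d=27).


Lateness per job (L = C - d):
  J1: C=10, d=20, L=-10
  J2: C=16, d=39, L=-23
  J3: C=31, d=15, L=16
  J4: C=35, d=10, L=25
  J5: C=46, d=27, L=19
Lmax = max(-10, -23, 16, 25, 19)
= 25


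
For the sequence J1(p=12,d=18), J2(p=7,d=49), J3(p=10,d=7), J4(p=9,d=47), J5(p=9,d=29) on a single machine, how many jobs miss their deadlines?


Completion vs due date:
  J1: C=12, d=18 → on time
  J2: C=19, d=49 → on time
  J3: C=29, d=7 → TARDY
  J4: C=38, d=47 → on time
  J5: C=47, d=29 → TARDY
Tardy jobs: J3, J5
Count = 2


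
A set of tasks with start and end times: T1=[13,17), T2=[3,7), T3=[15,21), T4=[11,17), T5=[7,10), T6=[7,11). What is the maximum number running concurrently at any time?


Check each time point for overlaps:
  t=15: 3 tasks active (T1, T3, T4)
Max concurrent = 3


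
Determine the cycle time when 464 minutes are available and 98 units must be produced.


Cycle time = available time / demand
= 464 / 98
= 4.73 min/unit


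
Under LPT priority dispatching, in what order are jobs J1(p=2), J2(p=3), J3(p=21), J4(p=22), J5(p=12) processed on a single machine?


LPT: sort by longest processing time first
  J4: p=22
  J3: p=21
  J5: p=12
  J2: p=3
  J1: p=2
Order: J4 → J3 → J5 → J2 → J1


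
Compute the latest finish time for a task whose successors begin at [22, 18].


LF = min of all successor start times
Successors start at: [22, 18]
LF = min(22, 18)
= 18


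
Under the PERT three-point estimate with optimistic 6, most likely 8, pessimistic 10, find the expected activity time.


te = (o + 4m + p) / 6
= (6 + 4×8 + 10) / 6
= (6 + 32 + 10) / 6
= 48 / 6
= 8.00


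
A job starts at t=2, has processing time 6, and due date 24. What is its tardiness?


Completion = start + processing = 2 + 6 = 8
Tardiness = max(0, C - d) = max(0, 8 - 24)
= max(0, -16)
= 0


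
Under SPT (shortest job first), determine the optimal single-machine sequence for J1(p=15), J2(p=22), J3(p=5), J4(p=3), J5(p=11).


SPT: sort by shortest processing time
  J4: p=3
  J3: p=5
  J5: p=11
  J1: p=15
  J2: p=22
Order: J4 → J3 → J5 → J1 → J2


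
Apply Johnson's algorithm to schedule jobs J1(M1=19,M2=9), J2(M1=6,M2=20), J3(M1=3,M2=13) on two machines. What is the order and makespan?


Johnson's rule:
Group 1 (M1≤M2, sort by M1): ['J3', 'J2']
Group 2 (M1>M2, sort desc M2): ['J1']
Sequence: J3 → J2 → J1
Makespan calculation:
  J3: M1 done=3, M2 done=16
  J2: M1 done=9, M2 done=36
  J1: M1 done=28, M2 done=45
= Sequence: J3 → J2 → J1, Makespan: 45


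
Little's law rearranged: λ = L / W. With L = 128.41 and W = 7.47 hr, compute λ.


Little's law: L = λW → λ = L / W
= 128.41 / 7.47
= 17.19 per hour


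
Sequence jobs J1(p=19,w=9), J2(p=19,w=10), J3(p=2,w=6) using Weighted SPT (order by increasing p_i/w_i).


WSPT (Smith's rule): sort by p/w ascending
  J3: p/w = 2/6 = 0.333
  J2: p/w = 19/10 = 1.900
  J1: p/w = 19/9 = 2.111
Order: J3 → J2 → J1


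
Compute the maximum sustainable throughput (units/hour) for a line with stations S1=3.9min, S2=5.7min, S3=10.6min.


Bottleneck = longest station time
Station times: [3.9, 5.7, 10.6]
Max = 10.6 min
Rate = 60 / 10.6
= 5.66 units/hour (bottleneck: 10.6min)


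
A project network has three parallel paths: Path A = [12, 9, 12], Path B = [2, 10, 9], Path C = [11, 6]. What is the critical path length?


Path A: 12 + 9 + 12 = 33
Path B: 2 + 10 + 9 = 21
Path C: 11 + 6 = 17
Critical path = longest = max(33, 21, 17)
= 33 (Path A)


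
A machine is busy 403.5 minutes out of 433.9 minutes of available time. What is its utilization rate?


Utilization = busy / total × 100
= 403.5 / 433.9 × 100
= 93.0%


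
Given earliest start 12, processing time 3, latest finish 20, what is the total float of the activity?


EF = ES + duration = 12 + 3 = 15
LS = LF - duration = 20 - 3 = 17
Total Float = LF - EF = 20 - 15
(or LS - ES = 17 - 12)
= 5


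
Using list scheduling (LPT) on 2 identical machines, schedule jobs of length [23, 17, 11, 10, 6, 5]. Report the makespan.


Jobs (LPT sorted): [23, 17, 11, 10, 6, 5]
Machines: 2
  J=23 → Machine 1 (load: 0+23=23)
  J=17 → Machine 2 (load: 0+17=17)
  J=11 → Machine 2 (load: 17+11=28)
  J=10 → Machine 1 (load: 23+10=33)
  J=6 → Machine 2 (load: 28+6=34)
  J=5 → Machine 1 (load: 33+5=38)
Machine loads: [38, 34]
Makespan = max = 38 time units


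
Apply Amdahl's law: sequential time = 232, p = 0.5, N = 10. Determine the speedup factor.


Amdahl's law: T_p = T × ((1-p) + p/N)
= 232 × ((1-0.5) + 0.5/10)
= 232 × (0.50 + 0.0500)
= 232 × 0.5500
= 127.60
Speedup = 232/127.60
= 1.82×


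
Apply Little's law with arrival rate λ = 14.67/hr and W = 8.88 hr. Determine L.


Little's law: L = λ × W
= 14.67 × 8.88
= 130.27


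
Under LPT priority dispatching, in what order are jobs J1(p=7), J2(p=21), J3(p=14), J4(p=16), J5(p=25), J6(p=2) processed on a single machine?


LPT: sort by longest processing time first
  J5: p=25
  J2: p=21
  J4: p=16
  J3: p=14
  J1: p=7
  J6: p=2
Order: J5 → J2 → J4 → J3 → J1 → J6


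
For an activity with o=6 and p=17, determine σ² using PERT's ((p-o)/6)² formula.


σ² = ((p - o) / 6)² = (p - o)² / 36
= (17 - 6)² / 36
= 11² / 36
= 121 / 36
= 3.3611


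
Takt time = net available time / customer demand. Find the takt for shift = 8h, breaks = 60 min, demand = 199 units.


Available = 8×60 - 60 = 420 min
Takt time = 420 / 199
= 2.11 min/unit


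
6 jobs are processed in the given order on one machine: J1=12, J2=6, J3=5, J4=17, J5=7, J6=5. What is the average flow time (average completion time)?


Completion times:
  J1: completes at 12
  J2: completes at 18
  J3: completes at 23
  J4: completes at 40
  J5: completes at 47
  J6: completes at 52
Sum = 192
Average = 192/6
= 32.00


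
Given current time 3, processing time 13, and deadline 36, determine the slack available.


Slack = due - current_time - processing
= 36 - 3 - 13
= 20


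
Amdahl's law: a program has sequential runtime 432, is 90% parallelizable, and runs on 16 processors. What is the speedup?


Amdahl's law: T_p = T × ((1-p) + p/N)
= 432 × ((1-0.9) + 0.9/16)
= 432 × (0.10 + 0.0563)
= 432 × 0.1562
= 67.50
Speedup = 432/67.50
= 6.40×


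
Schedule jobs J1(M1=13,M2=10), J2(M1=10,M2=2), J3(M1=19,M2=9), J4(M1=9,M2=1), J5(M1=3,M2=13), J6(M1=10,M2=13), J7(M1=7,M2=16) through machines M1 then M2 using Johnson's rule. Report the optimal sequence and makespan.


Johnson's rule:
Group 1 (M1≤M2, sort by M1): ['J5', 'J7', 'J6']
Group 2 (M1>M2, sort desc M2): ['J1', 'J3', 'J2', 'J4']
Sequence: J5 → J7 → J6 → J1 → J3 → J2 → J4
Makespan calculation:
  J5: M1 done=3, M2 done=16
  J7: M1 done=10, M2 done=32
  J6: M1 done=20, M2 done=45
  J1: M1 done=33, M2 done=55
  J3: M1 done=52, M2 done=64
  J2: M1 done=62, M2 done=66
  J4: M1 done=71, M2 done=72
= Sequence: J5 → J7 → J6 → J1 → J3 → J2 → J4, Makespan: 72


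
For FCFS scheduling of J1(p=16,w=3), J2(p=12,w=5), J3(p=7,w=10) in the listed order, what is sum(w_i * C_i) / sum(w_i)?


Completion times:
  J1: C=16, w×C=3×16=48
  J2: C=28, w×C=5×28=140
  J3: C=35, w×C=10×35=350
Sum w×C = 538
Sum w = 18
Weighted avg = 538/18
= 29.89


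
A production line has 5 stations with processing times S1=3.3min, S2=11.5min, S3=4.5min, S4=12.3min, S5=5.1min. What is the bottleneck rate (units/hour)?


Bottleneck = longest station time
Station times: [3.3, 11.5, 4.5, 12.3, 5.1]
Max = 12.3 min
Rate = 60 / 12.3
= 4.88 units/hour (bottleneck: 12.3min)


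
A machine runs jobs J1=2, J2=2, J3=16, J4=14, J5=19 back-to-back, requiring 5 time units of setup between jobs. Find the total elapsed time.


Makespan = Σ processing + (n-1) × setup
= (2 + 2 + 16 + 14 + 19) + (5-1)×5
= 53 + 20
= 73 time units


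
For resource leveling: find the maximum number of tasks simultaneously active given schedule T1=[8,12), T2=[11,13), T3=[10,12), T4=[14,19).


Check each time point for overlaps:
  t=11: 3 tasks active (T1, T2, T3)
Max concurrent = 3


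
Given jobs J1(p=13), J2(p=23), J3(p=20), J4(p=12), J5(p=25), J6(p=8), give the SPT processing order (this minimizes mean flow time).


SPT: sort by shortest processing time
  J6: p=8
  J4: p=12
  J1: p=13
  J3: p=20
  J2: p=23
  J5: p=25
Order: J6 → J4 → J1 → J3 → J2 → J5


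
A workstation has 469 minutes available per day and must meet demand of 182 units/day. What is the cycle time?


Cycle time = available time / demand
= 469 / 182
= 2.58 min/unit


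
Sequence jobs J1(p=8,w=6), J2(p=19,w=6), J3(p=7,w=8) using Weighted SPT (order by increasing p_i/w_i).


WSPT (Smith's rule): sort by p/w ascending
  J3: p/w = 7/8 = 0.875
  J1: p/w = 8/6 = 1.333
  J2: p/w = 19/6 = 3.167
Order: J3 → J1 → J2


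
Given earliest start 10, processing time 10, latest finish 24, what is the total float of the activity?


EF = ES + duration = 10 + 10 = 20
LS = LF - duration = 24 - 10 = 14
Total Float = LF - EF = 24 - 20
(or LS - ES = 14 - 10)
= 4


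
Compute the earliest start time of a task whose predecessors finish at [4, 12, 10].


ES = max of all predecessor completion times
Predecessors: [4, 12, 10]
ES = max(4, 12, 10)
= 12


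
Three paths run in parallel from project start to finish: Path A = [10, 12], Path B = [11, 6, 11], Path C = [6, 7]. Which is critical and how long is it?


Path A: 10 + 12 = 22
Path B: 11 + 6 + 11 = 28
Path C: 6 + 7 = 13
Critical path = longest = max(22, 28, 13)
= 28 (Path B)


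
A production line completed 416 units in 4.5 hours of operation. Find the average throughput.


Throughput = units / time
= 416 / 4.5
= 92.4 units/hour


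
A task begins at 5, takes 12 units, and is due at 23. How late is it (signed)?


Completion = 5 + 12 = 17
Lateness = C - d = 17 - 23
= -6


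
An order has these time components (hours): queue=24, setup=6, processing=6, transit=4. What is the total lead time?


Lead time = queue + setup + processing + transit
= 24 + 6 + 6 + 4
= 40 hours


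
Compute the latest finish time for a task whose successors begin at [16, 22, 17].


LF = min of all successor start times
Successors start at: [16, 22, 17]
LF = min(16, 22, 17)
= 16


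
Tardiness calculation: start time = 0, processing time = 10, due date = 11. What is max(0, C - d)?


Completion = start + processing = 0 + 10 = 10
Tardiness = max(0, C - d) = max(0, 10 - 11)
= max(0, -1)
= 0


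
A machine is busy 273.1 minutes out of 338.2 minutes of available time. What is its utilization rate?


Utilization = busy / total × 100
= 273.1 / 338.2 × 100
= 80.8%


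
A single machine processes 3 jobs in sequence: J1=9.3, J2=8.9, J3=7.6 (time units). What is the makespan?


Sequential makespan: sum all processing times
= 9.3 + 8.9 + 7.6
= 25.8 time units


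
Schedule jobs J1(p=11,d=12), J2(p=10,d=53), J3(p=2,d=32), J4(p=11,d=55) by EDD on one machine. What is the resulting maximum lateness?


EDD order: J1 → J3 → J2 → J4
Completion and lateness:
  J1: C=11, d=12, L=11-12=-1
  J3: C=13, d=32, L=13-32=-19
  J2: C=23, d=53, L=23-53=-30
  J4: C=34, d=55, L=34-55=-21
Lmax = max(-1, -19, -30, -21)
= -1


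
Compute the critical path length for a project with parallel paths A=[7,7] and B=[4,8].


Path A: 7 + 7 = 14
Path B: 4 + 8 = 12
Critical path = longest = max(14, 12)
= 14 (Path A)


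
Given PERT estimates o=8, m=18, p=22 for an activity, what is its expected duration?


te = (o + 4m + p) / 6
= (8 + 4×18 + 22) / 6
= (8 + 72 + 22) / 6
= 102 / 6
= 17.00


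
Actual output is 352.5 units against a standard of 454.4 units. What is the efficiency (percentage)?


Efficiency = (actual / standard) × 100
= (352.5 / 454.4) × 100
= 77.6%


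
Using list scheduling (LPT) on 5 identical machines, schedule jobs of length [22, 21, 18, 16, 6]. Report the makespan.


Jobs (LPT sorted): [22, 21, 18, 16, 6]
Machines: 5
  J=22 → Machine 1 (load: 0+22=22)
  J=21 → Machine 2 (load: 0+21=21)
  J=18 → Machine 3 (load: 0+18=18)
  J=16 → Machine 4 (load: 0+16=16)
  J=6 → Machine 5 (load: 0+6=6)
Machine loads: [22, 21, 18, 16, 6]
Makespan = max = 22 time units


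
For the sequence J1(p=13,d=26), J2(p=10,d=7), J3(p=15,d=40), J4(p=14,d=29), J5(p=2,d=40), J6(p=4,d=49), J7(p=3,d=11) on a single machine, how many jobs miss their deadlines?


Completion vs due date:
  J1: C=13, d=26 → on time
  J2: C=23, d=7 → TARDY
  J3: C=38, d=40 → on time
  J4: C=52, d=29 → TARDY
  J5: C=54, d=40 → TARDY
  J6: C=58, d=49 → TARDY
  J7: C=61, d=11 → TARDY
Tardy jobs: J2, J4, J5, J6, J7
Count = 5


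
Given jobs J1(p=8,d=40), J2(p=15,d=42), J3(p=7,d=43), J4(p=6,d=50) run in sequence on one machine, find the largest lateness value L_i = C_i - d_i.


Lateness per job (L = C - d):
  J1: C=8, d=40, L=-32
  J2: C=23, d=42, L=-19
  J3: C=30, d=43, L=-13
  J4: C=36, d=50, L=-14
Lmax = max(-32, -19, -13, -14)
= -13


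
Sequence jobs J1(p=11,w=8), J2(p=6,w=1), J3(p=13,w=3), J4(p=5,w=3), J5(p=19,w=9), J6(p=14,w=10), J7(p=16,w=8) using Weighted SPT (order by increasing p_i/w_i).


WSPT (Smith's rule): sort by p/w ascending
  J1: p/w = 11/8 = 1.375
  J6: p/w = 14/10 = 1.400
  J4: p/w = 5/3 = 1.667
  J7: p/w = 16/8 = 2.000
  J5: p/w = 19/9 = 2.111
  J3: p/w = 13/3 = 4.333
  J2: p/w = 6/1 = 6.000
Order: J1 → J6 → J4 → J7 → J5 → J3 → J2


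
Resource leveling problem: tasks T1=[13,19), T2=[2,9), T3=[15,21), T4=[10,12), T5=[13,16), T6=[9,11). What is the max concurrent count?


Check each time point for overlaps:
  t=15: 3 tasks active (T1, T3, T5)
Max concurrent = 3


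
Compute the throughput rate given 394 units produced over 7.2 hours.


Throughput = units / time
= 394 / 7.2
= 54.7 units/hour


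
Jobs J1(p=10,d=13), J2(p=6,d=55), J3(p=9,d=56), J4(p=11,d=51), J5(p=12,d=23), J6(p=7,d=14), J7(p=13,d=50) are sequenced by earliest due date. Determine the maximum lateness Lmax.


EDD order: J1 → J6 → J5 → J7 → J4 → J2 → J3
Completion and lateness:
  J1: C=10, d=13, L=10-13=-3
  J6: C=17, d=14, L=17-14=3
  J5: C=29, d=23, L=29-23=6
  J7: C=42, d=50, L=42-50=-8
  J4: C=53, d=51, L=53-51=2
  J2: C=59, d=55, L=59-55=4
  J3: C=68, d=56, L=68-56=12
Lmax = max(-3, 3, 6, -8, 2, 4, 12)
= 12


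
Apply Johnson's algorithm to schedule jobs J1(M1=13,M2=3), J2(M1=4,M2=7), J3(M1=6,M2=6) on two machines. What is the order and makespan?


Johnson's rule:
Group 1 (M1≤M2, sort by M1): ['J2', 'J3']
Group 2 (M1>M2, sort desc M2): ['J1']
Sequence: J2 → J3 → J1
Makespan calculation:
  J2: M1 done=4, M2 done=11
  J3: M1 done=10, M2 done=17
  J1: M1 done=23, M2 done=26
= Sequence: J2 → J3 → J1, Makespan: 26


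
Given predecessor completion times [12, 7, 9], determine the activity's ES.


ES = max of all predecessor completion times
Predecessors: [12, 7, 9]
ES = max(12, 7, 9)
= 12


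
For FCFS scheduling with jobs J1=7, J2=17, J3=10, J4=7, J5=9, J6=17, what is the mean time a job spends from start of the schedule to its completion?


Completion times:
  J1: completes at 7
  J2: completes at 24
  J3: completes at 34
  J4: completes at 41
  J5: completes at 50
  J6: completes at 67
Sum = 223
Average = 223/6
= 37.17


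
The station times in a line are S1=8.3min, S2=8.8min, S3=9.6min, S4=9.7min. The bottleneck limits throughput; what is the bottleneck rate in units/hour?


Bottleneck = longest station time
Station times: [8.3, 8.8, 9.6, 9.7]
Max = 9.7 min
Rate = 60 / 9.7
= 6.19 units/hour (bottleneck: 9.7min)


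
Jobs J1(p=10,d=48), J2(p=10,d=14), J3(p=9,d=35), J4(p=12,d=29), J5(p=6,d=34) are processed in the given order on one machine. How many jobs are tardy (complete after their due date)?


Completion vs due date:
  J1: C=10, d=48 → on time
  J2: C=20, d=14 → TARDY
  J3: C=29, d=35 → on time
  J4: C=41, d=29 → TARDY
  J5: C=47, d=34 → TARDY
Tardy jobs: J2, J4, J5
Count = 3


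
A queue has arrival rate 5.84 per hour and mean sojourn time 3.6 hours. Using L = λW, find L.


Little's law: L = λ × W
= 5.84 × 3.6
= 21.02


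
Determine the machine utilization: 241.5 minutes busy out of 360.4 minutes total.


Utilization = busy / total × 100
= 241.5 / 360.4 × 100
= 67.0%


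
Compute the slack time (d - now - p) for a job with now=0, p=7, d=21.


Slack = due - current_time - processing
= 21 - 0 - 7
= 14


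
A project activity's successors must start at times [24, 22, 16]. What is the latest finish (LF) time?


LF = min of all successor start times
Successors start at: [24, 22, 16]
LF = min(24, 22, 16)
= 16


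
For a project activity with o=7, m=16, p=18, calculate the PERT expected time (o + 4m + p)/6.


te = (o + 4m + p) / 6
= (7 + 4×16 + 18) / 6
= (7 + 64 + 18) / 6
= 89 / 6
= 14.83


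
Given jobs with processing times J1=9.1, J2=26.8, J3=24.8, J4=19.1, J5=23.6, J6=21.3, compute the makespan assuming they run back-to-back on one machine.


Sequential makespan: sum all processing times
= 9.1 + 26.8 + 24.8 + 19.1 + 23.6 + 21.3
= 124.7 time units


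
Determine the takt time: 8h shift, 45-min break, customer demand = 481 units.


Available = 8×60 - 45 = 435 min
Takt time = 435 / 481
= 0.90 min/unit


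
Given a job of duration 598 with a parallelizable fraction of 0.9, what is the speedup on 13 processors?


Amdahl's law: T_p = T × ((1-p) + p/N)
= 598 × ((1-0.9) + 0.9/13)
= 598 × (0.10 + 0.0692)
= 598 × 0.1692
= 101.20
Speedup = 598/101.20
= 5.91×


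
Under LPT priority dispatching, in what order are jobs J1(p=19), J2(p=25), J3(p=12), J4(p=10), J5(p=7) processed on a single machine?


LPT: sort by longest processing time first
  J2: p=25
  J1: p=19
  J3: p=12
  J4: p=10
  J5: p=7
Order: J2 → J1 → J3 → J4 → J5


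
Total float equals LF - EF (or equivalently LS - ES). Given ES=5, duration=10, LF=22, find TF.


EF = ES + duration = 5 + 10 = 15
LS = LF - duration = 22 - 10 = 12
Total Float = LF - EF = 22 - 15
(or LS - ES = 12 - 5)
= 7


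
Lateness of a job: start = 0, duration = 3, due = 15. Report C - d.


Completion = 0 + 3 = 3
Lateness = C - d = 3 - 15
= -12


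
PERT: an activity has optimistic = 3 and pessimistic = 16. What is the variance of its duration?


σ² = ((p - o) / 6)² = (p - o)² / 36
= (16 - 3)² / 36
= 13² / 36
= 169 / 36
= 4.6944


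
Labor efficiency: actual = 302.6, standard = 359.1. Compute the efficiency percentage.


Efficiency = (actual / standard) × 100
= (302.6 / 359.1) × 100
= 84.3%


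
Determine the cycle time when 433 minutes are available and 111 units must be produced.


Cycle time = available time / demand
= 433 / 111
= 3.90 min/unit


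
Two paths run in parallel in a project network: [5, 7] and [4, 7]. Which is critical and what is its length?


Path A: 5 + 7 = 12
Path B: 4 + 7 = 11
Critical path = longest = max(12, 11)
= 12 (Path A)


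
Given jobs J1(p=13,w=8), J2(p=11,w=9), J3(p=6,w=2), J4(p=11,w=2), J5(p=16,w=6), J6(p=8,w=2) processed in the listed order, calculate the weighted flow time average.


Completion times:
  J1: C=13, w×C=8×13=104
  J2: C=24, w×C=9×24=216
  J3: C=30, w×C=2×30=60
  J4: C=41, w×C=2×41=82
  J5: C=57, w×C=6×57=342
  J6: C=65, w×C=2×65=130
Sum w×C = 934
Sum w = 29
Weighted avg = 934/29
= 32.21


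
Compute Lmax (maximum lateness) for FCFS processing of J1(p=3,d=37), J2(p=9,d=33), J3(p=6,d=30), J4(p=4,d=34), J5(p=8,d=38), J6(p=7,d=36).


Lateness per job (L = C - d):
  J1: C=3, d=37, L=-34
  J2: C=12, d=33, L=-21
  J3: C=18, d=30, L=-12
  J4: C=22, d=34, L=-12
  J5: C=30, d=38, L=-8
  J6: C=37, d=36, L=1
Lmax = max(-34, -21, -12, -12, -8, 1)
= 1


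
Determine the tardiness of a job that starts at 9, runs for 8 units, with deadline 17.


Completion = start + processing = 9 + 8 = 17
Tardiness = max(0, C - d) = max(0, 17 - 17)
= max(0, 0)
= 0


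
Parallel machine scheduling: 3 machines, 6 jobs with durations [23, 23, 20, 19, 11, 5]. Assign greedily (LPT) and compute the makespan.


Jobs (LPT sorted): [23, 23, 20, 19, 11, 5]
Machines: 3
  J=23 → Machine 1 (load: 0+23=23)
  J=23 → Machine 2 (load: 0+23=23)
  J=20 → Machine 3 (load: 0+20=20)
  J=19 → Machine 3 (load: 20+19=39)
  J=11 → Machine 1 (load: 23+11=34)
  J=5 → Machine 2 (load: 23+5=28)
Machine loads: [34, 28, 39]
Makespan = max = 39 time units


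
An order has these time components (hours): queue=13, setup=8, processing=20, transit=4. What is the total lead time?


Lead time = queue + setup + processing + transit
= 13 + 8 + 20 + 4
= 45 hours


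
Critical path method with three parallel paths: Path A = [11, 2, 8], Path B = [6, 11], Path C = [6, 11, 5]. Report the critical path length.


Path A: 11 + 2 + 8 = 21
Path B: 6 + 11 = 17
Path C: 6 + 11 + 5 = 22
Critical path = longest = max(21, 17, 22)
= 22 (Path C)


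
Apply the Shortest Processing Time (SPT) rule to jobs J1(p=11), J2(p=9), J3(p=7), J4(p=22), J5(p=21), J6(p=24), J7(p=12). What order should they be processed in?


SPT: sort by shortest processing time
  J3: p=7
  J2: p=9
  J1: p=11
  J7: p=12
  J5: p=21
  J4: p=22
  J6: p=24
Order: J3 → J2 → J1 → J7 → J5 → J4 → J6


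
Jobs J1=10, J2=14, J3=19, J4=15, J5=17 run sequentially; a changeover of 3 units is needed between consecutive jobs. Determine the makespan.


Makespan = Σ processing + (n-1) × setup
= (10 + 14 + 19 + 15 + 17) + (5-1)×3
= 75 + 12
= 87 time units


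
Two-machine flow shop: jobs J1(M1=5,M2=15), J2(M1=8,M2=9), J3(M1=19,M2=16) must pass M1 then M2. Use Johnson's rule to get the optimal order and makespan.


Johnson's rule:
Group 1 (M1≤M2, sort by M1): ['J1', 'J2']
Group 2 (M1>M2, sort desc M2): ['J3']
Sequence: J1 → J2 → J3
Makespan calculation:
  J1: M1 done=5, M2 done=20
  J2: M1 done=13, M2 done=29
  J3: M1 done=32, M2 done=48
= Sequence: J1 → J2 → J3, Makespan: 48


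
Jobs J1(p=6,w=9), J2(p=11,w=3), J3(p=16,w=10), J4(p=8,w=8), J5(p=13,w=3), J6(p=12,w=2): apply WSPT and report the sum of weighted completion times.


WSPT order (by p/w): J1 → J4 → J3 → J2 → J5 → J6
  J1: C=6, w·C=9×6=54
  J4: C=14, w·C=8×14=112
  J3: C=30, w·C=10×30=300
  J2: C=41, w·C=3×41=123
  J5: C=54, w·C=3×54=162
  J6: C=66, w·C=2×66=132
Σ w·C = 883
= 883


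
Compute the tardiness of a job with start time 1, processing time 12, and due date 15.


Completion = start + processing = 1 + 12 = 13
Tardiness = max(0, C - d) = max(0, 13 - 15)
= max(0, -2)
= 0


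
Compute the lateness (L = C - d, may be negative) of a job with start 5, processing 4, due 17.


Completion = 5 + 4 = 9
Lateness = C - d = 9 - 17
= -8


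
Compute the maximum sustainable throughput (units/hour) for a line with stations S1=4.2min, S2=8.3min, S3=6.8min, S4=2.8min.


Bottleneck = longest station time
Station times: [4.2, 8.3, 6.8, 2.8]
Max = 8.3 min
Rate = 60 / 8.3
= 7.23 units/hour (bottleneck: 8.3min)


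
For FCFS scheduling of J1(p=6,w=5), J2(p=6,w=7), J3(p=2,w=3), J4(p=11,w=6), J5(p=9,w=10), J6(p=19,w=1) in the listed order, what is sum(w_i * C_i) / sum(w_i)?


Completion times:
  J1: C=6, w×C=5×6=30
  J2: C=12, w×C=7×12=84
  J3: C=14, w×C=3×14=42
  J4: C=25, w×C=6×25=150
  J5: C=34, w×C=10×34=340
  J6: C=53, w×C=1×53=53
Sum w×C = 699
Sum w = 32
Weighted avg = 699/32
= 21.84


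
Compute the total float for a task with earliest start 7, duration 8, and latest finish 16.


EF = ES + duration = 7 + 8 = 15
LS = LF - duration = 16 - 8 = 8
Total Float = LF - EF = 16 - 15
(or LS - ES = 8 - 7)
= 1


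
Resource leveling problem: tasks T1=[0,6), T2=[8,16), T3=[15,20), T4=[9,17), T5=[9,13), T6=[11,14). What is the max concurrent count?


Check each time point for overlaps:
  t=11: 4 tasks active (T2, T4, T5, T6)
Max concurrent = 4


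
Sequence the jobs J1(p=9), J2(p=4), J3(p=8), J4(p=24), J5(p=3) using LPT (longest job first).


LPT: sort by longest processing time first
  J4: p=24
  J1: p=9
  J3: p=8
  J2: p=4
  J5: p=3
Order: J4 → J1 → J3 → J2 → J5


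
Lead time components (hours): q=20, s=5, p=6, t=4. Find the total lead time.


Lead time = queue + setup + processing + transit
= 20 + 5 + 6 + 4
= 35 hours


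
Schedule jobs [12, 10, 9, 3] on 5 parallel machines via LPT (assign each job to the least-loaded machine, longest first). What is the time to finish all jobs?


Jobs (LPT sorted): [12, 10, 9, 3]
Machines: 5
  J=12 → Machine 1 (load: 0+12=12)
  J=10 → Machine 2 (load: 0+10=10)
  J=9 → Machine 3 (load: 0+9=9)
  J=3 → Machine 4 (load: 0+3=3)
Machine loads: [12, 10, 9, 3, 0]
Makespan = max = 12 time units


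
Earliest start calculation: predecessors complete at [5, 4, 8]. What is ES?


ES = max of all predecessor completion times
Predecessors: [5, 4, 8]
ES = max(5, 4, 8)
= 8


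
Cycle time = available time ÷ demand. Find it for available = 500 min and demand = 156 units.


Cycle time = available time / demand
= 500 / 156
= 3.21 min/unit


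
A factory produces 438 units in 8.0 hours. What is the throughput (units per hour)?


Throughput = units / time
= 438 / 8.0
= 54.8 units/hour


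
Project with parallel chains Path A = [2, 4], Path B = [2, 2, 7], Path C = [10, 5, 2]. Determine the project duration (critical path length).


Path A: 2 + 4 = 6
Path B: 2 + 2 + 7 = 11
Path C: 10 + 5 + 2 = 17
Critical path = longest = max(6, 11, 17)
= 17 (Path C)


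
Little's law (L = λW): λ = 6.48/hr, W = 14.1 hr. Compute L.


Little's law: L = λ × W
= 6.48 × 14.1
= 91.37


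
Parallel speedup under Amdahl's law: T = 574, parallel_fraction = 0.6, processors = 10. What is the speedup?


Amdahl's law: T_p = T × ((1-p) + p/N)
= 574 × ((1-0.6) + 0.6/10)
= 574 × (0.40 + 0.0600)
= 574 × 0.4600
= 264.04
Speedup = 574/264.04
= 2.17×


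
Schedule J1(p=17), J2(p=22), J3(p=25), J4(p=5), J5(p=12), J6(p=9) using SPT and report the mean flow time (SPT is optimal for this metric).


SPT order: J4 → J6 → J5 → J1 → J2 → J3
Completion times:
  J4: C=5
  J6: C=14
  J5: C=26
  J1: C=43
  J2: C=65
  J3: C=90
Sum = 243, n = 6
Mean flow = 243/6
= 40.50


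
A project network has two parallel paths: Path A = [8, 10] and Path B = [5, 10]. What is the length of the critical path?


Path A: 8 + 10 = 18
Path B: 5 + 10 = 15
Critical path = longest = max(18, 15)
= 18 (Path A)


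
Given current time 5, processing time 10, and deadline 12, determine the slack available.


Slack = due - current_time - processing
= 12 - 5 - 10
= -3


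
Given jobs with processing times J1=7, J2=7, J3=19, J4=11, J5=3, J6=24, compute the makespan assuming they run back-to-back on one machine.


Sequential makespan: sum all processing times
= 7 + 7 + 19 + 11 + 3 + 24
= 71 time units


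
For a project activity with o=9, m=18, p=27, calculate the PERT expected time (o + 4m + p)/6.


te = (o + 4m + p) / 6
= (9 + 4×18 + 27) / 6
= (9 + 72 + 27) / 6
= 108 / 6
= 18.00


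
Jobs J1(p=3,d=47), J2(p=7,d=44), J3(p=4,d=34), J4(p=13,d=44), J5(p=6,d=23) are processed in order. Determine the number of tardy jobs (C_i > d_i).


Completion vs due date:
  J1: C=3, d=47 → on time
  J2: C=10, d=44 → on time
  J3: C=14, d=34 → on time
  J4: C=27, d=44 → on time
  J5: C=33, d=23 → TARDY
Tardy jobs: J5
Count = 1


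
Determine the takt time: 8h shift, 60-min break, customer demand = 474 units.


Available = 8×60 - 60 = 420 min
Takt time = 420 / 474
= 0.89 min/unit


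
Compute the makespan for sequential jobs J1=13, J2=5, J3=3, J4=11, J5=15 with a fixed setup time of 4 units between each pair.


Makespan = Σ processing + (n-1) × setup
= (13 + 5 + 3 + 11 + 15) + (5-1)×4
= 47 + 16
= 63 time units


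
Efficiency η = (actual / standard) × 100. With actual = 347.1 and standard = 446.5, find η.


Efficiency = (actual / standard) × 100
= (347.1 / 446.5) × 100
= 77.7%


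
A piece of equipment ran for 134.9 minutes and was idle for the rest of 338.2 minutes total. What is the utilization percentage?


Utilization = busy / total × 100
= 134.9 / 338.2 × 100
= 39.9%


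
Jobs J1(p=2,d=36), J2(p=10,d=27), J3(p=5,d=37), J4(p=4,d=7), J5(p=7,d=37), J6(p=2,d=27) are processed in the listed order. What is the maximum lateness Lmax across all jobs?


Lateness per job (L = C - d):
  J1: C=2, d=36, L=-34
  J2: C=12, d=27, L=-15
  J3: C=17, d=37, L=-20
  J4: C=21, d=7, L=14
  J5: C=28, d=37, L=-9
  J6: C=30, d=27, L=3
Lmax = max(-34, -15, -20, 14, -9, 3)
= 14


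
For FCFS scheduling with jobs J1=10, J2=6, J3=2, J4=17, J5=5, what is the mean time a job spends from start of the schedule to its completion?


Completion times:
  J1: completes at 10
  J2: completes at 16
  J3: completes at 18
  J4: completes at 35
  J5: completes at 40
Sum = 119
Average = 119/5
= 23.80


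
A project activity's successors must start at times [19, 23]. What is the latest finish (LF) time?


LF = min of all successor start times
Successors start at: [19, 23]
LF = min(19, 23)
= 19


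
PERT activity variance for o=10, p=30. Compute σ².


σ² = ((p - o) / 6)² = (p - o)² / 36
= (30 - 10)² / 36
= 20² / 36
= 400 / 36
= 11.1111


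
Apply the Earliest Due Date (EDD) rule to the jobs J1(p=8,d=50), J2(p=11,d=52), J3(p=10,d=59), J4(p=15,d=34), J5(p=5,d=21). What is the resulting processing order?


EDD: sort by earliest due date
  J5: d=21, p=5
  J4: d=34, p=15
  J1: d=50, p=8
  J2: d=52, p=11
  J3: d=59, p=10
Order: J5 → J4 → J1 → J2 → J3


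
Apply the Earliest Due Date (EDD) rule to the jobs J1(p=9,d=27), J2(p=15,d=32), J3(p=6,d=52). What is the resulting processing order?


EDD: sort by earliest due date
  J1: d=27, p=9
  J2: d=32, p=15
  J3: d=52, p=6
Order: J1 → J2 → J3


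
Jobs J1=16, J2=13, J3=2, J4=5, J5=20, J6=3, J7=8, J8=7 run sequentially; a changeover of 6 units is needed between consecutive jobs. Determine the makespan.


Makespan = Σ processing + (n-1) × setup
= (16 + 13 + 2 + 5 + 20 + 3 + 8 + 7) + (8-1)×6
= 74 + 42
= 116 time units


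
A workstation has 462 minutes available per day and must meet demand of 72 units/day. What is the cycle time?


Cycle time = available time / demand
= 462 / 72
= 6.42 min/unit


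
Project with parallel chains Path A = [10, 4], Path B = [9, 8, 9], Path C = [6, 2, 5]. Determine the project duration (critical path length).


Path A: 10 + 4 = 14
Path B: 9 + 8 + 9 = 26
Path C: 6 + 2 + 5 = 13
Critical path = longest = max(14, 26, 13)
= 26 (Path B)


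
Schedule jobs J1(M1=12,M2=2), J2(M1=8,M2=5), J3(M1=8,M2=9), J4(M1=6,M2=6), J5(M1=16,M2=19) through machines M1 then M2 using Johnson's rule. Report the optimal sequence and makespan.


Johnson's rule:
Group 1 (M1≤M2, sort by M1): ['J4', 'J3', 'J5']
Group 2 (M1>M2, sort desc M2): ['J2', 'J1']
Sequence: J4 → J3 → J5 → J2 → J1
Makespan calculation:
  J4: M1 done=6, M2 done=12
  J3: M1 done=14, M2 done=23
  J5: M1 done=30, M2 done=49
  J2: M1 done=38, M2 done=54
  J1: M1 done=50, M2 done=56
= Sequence: J4 → J3 → J5 → J2 → J1, Makespan: 56


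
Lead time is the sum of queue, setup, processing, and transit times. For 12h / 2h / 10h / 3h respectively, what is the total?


Lead time = queue + setup + processing + transit
= 12 + 2 + 10 + 3
= 27 hours


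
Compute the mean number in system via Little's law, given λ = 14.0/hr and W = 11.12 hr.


Little's law: L = λ × W
= 14.0 × 11.12
= 155.68


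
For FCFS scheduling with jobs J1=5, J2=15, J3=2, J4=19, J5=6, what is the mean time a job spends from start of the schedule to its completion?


Completion times:
  J1: completes at 5
  J2: completes at 20
  J3: completes at 22
  J4: completes at 41
  J5: completes at 47
Sum = 135
Average = 135/5
= 27.00
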